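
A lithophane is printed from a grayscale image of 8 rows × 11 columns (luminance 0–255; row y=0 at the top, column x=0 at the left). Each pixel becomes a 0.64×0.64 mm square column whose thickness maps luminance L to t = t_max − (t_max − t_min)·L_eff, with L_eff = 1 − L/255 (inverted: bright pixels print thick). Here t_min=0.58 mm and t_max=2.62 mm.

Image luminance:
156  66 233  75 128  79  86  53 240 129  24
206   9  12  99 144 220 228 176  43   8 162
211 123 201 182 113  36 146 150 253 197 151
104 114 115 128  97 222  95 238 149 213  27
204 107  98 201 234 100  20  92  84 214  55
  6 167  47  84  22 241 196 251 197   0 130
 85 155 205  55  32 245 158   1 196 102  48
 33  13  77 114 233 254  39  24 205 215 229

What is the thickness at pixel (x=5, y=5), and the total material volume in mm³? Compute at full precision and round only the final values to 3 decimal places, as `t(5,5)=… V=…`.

span = t_max - t_min = 2.62 - 0.58 = 2.040
L(5,5) = 241, L_eff = 1 - 241/255 = 0.054902 (inverted)
t(5,5) = 2.62 - 2.040·0.054902 = 2.508
Σt over all 8·11 pixels = 141.512
V = pitch²·Σt = 0.64²·141.512 = 57.963

t(5,5)=2.508 V=57.963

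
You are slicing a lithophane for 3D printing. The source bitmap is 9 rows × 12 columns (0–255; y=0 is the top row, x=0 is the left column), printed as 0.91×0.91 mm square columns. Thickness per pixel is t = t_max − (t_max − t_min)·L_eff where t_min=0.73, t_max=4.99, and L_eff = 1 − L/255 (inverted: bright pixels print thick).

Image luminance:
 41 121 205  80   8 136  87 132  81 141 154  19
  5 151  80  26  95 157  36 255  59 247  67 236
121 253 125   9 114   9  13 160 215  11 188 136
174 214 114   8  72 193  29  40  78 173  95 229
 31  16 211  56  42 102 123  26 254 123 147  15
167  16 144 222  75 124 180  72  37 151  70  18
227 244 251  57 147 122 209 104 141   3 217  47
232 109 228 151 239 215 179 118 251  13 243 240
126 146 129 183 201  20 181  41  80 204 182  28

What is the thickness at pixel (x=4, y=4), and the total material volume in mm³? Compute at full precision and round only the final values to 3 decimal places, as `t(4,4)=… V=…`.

span = t_max - t_min = 4.99 - 0.73 = 4.260
L(4,4) = 42, L_eff = 1 - 42/255 = 0.835294 (inverted)
t(4,4) = 4.99 - 4.260·0.835294 = 1.432
Σt over all 9·12 pixels = 640466/2125 ≈ 301.3957647
V = pitch²·Σt = 0.91²·640466/2125 = 249.586

t(4,4)=1.432 V=249.586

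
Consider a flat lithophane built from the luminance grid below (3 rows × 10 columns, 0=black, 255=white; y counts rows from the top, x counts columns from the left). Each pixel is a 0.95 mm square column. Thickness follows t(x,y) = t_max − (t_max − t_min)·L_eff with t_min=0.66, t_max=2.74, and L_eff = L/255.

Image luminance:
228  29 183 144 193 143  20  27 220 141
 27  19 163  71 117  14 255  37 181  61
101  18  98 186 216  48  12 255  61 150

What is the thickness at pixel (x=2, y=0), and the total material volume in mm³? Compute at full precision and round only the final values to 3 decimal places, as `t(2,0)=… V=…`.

span = t_max - t_min = 2.74 - 0.66 = 2.080
L(2,0) = 183, L_eff = 183/255 = 0.717647
t(2,0) = 2.74 - 2.080·0.717647 = 1.247
Σt over all 3·10 pixels = 346289/6375 ≈ 54.3198431
V = pitch²·Σt = 0.95²·346289/6375 = 49.024

t(2,0)=1.247 V=49.024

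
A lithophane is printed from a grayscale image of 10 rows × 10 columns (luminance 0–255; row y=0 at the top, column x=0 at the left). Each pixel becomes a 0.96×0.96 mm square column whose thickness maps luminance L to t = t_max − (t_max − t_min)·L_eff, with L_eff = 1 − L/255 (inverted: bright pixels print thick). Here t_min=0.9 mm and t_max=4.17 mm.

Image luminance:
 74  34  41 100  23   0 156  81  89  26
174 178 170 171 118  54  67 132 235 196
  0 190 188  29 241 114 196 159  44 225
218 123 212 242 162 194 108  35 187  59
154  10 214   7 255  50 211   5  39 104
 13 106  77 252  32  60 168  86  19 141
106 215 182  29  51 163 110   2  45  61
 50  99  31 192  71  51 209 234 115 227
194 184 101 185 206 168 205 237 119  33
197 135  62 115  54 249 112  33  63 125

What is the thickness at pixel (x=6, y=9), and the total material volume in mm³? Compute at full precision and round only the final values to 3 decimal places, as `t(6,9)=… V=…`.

span = t_max - t_min = 4.17 - 0.9 = 3.270
L(6,9) = 112, L_eff = 1 - 112/255 = 0.560784 (inverted)
t(6,9) = 4.17 - 3.270·0.560784 = 2.336
Σt over all 10·10 pixels = 520103/2125 ≈ 244.7543529
V = pitch²·Σt = 0.96²·520103/2125 = 225.566

t(6,9)=2.336 V=225.566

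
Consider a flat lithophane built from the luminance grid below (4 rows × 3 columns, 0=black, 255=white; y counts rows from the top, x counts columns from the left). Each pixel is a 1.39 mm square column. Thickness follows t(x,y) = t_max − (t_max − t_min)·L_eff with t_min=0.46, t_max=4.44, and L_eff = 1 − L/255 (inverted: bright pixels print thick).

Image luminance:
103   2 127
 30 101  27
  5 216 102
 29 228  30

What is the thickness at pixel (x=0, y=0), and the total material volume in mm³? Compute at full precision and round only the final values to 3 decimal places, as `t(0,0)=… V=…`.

span = t_max - t_min = 4.44 - 0.46 = 3.980
L(0,0) = 103, L_eff = 1 - 103/255 = 0.596078 (inverted)
t(0,0) = 4.44 - 3.980·0.596078 = 2.068
Σt over all 4·3 pixels = 26938/1275 ≈ 21.1278431
V = pitch²·Σt = 1.39²·26938/1275 = 40.821

t(0,0)=2.068 V=40.821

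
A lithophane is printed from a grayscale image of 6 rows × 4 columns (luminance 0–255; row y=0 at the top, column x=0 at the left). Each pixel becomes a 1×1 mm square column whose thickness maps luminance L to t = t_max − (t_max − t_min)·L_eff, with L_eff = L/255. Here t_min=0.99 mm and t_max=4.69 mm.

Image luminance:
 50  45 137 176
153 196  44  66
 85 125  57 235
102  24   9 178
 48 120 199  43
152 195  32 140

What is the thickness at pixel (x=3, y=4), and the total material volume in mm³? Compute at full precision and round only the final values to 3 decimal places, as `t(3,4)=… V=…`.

t(3,4)=4.066 V=74.675

span = t_max - t_min = 4.69 - 0.99 = 3.700
L(3,4) = 43, L_eff = 43/255 = 0.168627
t(3,4) = 4.69 - 3.700·0.168627 = 4.066
Σt over all 6·4 pixels = 190421/2550 ≈ 74.6749020
V = pitch²·Σt = 1²·190421/2550 = 74.675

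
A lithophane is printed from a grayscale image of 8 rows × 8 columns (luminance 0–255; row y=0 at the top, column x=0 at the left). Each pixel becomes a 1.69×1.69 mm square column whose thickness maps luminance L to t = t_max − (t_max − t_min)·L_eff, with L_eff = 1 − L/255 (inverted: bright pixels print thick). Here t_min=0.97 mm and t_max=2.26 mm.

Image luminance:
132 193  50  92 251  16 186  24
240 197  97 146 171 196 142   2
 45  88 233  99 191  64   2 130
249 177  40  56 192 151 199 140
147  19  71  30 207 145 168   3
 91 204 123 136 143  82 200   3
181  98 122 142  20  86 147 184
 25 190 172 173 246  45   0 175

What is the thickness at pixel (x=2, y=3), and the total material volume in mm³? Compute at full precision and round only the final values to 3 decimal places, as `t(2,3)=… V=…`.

t(2,3)=1.172 V=292.447

span = t_max - t_min = 2.26 - 0.97 = 1.290
L(2,3) = 40, L_eff = 1 - 40/255 = 0.843137 (inverted)
t(2,3) = 2.26 - 1.290·0.843137 = 1.172
Σt over all 8·8 pixels = 870347/8500 ≈ 102.3937647
V = pitch²·Σt = 1.69²·870347/8500 = 292.447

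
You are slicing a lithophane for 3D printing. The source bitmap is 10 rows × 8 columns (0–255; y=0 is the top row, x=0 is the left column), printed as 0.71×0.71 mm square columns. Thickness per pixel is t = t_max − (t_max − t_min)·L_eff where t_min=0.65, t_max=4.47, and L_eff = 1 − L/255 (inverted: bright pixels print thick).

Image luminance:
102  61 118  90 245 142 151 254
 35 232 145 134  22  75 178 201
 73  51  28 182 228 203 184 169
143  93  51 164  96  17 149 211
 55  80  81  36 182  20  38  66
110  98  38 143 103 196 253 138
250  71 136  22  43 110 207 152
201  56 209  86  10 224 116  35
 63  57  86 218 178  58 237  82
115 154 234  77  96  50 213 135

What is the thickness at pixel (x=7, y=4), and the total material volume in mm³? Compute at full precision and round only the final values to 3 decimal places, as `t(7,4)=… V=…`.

span = t_max - t_min = 4.47 - 0.65 = 3.820
L(7,4) = 66, L_eff = 1 - 66/255 = 0.741176 (inverted)
t(7,4) = 4.47 - 3.820·0.741176 = 1.639
Σt over all 10·8 pixels = 508679/2550 ≈ 199.4819608
V = pitch²·Σt = 0.71²·508679/2550 = 100.559

t(7,4)=1.639 V=100.559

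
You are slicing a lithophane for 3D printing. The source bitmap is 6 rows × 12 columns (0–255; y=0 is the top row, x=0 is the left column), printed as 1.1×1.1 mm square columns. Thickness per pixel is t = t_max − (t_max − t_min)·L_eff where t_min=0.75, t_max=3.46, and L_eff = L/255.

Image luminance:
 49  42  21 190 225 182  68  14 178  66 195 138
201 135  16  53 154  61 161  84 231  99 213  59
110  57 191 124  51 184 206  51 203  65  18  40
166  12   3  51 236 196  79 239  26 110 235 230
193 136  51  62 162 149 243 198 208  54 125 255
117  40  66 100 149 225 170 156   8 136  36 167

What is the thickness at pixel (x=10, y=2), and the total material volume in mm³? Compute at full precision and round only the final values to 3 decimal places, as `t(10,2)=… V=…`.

t(10,2)=3.269 V=186.680

span = t_max - t_min = 3.46 - 0.75 = 2.710
L(10,2) = 18, L_eff = 18/255 = 0.070588
t(10,2) = 3.46 - 2.710·0.070588 = 3.269
Σt over all 6·12 pixels = 983539/6375 ≈ 154.2806275
V = pitch²·Σt = 1.1²·983539/6375 = 186.680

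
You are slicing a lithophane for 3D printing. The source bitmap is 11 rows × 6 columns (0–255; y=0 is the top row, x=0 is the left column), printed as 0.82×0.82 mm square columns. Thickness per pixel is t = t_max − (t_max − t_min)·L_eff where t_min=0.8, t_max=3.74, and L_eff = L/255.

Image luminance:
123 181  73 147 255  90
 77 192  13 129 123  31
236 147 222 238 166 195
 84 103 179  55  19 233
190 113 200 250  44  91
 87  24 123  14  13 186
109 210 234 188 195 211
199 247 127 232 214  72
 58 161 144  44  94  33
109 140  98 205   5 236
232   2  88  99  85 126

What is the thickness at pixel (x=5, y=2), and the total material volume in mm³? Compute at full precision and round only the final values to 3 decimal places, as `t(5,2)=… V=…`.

t(5,2)=1.492 V=97.421

span = t_max - t_min = 3.74 - 0.8 = 2.940
L(5,2) = 195, L_eff = 195/255 = 0.764706
t(5,2) = 3.74 - 2.940·0.764706 = 1.492
Σt over all 11·6 pixels = 615763/4250 ≈ 144.8854118
V = pitch²·Σt = 0.82²·615763/4250 = 97.421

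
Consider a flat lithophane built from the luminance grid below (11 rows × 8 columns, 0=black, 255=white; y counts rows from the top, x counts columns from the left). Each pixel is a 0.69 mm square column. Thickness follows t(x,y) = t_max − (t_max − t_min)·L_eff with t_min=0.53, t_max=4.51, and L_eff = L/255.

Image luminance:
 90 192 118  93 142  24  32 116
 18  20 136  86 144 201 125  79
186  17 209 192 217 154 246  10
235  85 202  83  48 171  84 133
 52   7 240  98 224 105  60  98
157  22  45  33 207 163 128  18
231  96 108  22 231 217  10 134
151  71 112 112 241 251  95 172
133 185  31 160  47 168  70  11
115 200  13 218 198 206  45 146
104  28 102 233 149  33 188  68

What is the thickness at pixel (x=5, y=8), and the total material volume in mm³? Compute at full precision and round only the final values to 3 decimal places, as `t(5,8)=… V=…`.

t(5,8)=1.888 V=109.816

span = t_max - t_min = 4.51 - 0.53 = 3.980
L(5,8) = 168, L_eff = 168/255 = 0.658824
t(5,8) = 4.51 - 3.980·0.658824 = 1.888
Σt over all 11·8 pixels = 98029/425 ≈ 230.6564706
V = pitch²·Σt = 0.69²·98029/425 = 109.816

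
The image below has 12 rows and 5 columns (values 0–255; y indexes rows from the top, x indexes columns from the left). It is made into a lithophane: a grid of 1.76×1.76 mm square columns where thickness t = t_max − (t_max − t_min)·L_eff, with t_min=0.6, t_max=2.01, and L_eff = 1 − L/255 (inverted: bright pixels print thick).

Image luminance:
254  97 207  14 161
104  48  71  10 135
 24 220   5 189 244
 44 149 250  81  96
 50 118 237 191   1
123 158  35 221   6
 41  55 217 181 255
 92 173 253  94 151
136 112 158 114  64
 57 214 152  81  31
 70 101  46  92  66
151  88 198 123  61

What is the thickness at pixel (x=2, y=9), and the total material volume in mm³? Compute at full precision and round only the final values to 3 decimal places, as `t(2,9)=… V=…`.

t(2,9)=1.440 V=234.321

span = t_max - t_min = 2.01 - 0.6 = 1.410
L(2,9) = 152, L_eff = 1 - 152/255 = 0.403922 (inverted)
t(2,9) = 2.01 - 1.410·0.403922 = 1.440
Σt over all 12·5 pixels = 64299/850 ≈ 75.6458824
V = pitch²·Σt = 1.76²·64299/850 = 234.321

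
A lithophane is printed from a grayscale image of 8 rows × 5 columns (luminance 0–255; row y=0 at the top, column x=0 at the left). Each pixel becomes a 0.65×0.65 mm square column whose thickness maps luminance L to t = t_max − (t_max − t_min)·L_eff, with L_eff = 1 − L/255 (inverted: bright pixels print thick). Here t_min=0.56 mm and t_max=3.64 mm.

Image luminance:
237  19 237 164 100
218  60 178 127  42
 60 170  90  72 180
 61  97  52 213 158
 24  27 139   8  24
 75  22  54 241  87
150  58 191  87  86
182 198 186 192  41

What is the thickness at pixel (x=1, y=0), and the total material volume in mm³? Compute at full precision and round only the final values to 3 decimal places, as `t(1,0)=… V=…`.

span = t_max - t_min = 3.64 - 0.56 = 3.080
L(1,0) = 19, L_eff = 1 - 19/255 = 0.925490 (inverted)
t(1,0) = 3.64 - 3.080·0.925490 = 0.789
Σt over all 8·5 pixels = 29267/375 ≈ 78.0453333
V = pitch²·Σt = 0.65²·29267/375 = 32.974

t(1,0)=0.789 V=32.974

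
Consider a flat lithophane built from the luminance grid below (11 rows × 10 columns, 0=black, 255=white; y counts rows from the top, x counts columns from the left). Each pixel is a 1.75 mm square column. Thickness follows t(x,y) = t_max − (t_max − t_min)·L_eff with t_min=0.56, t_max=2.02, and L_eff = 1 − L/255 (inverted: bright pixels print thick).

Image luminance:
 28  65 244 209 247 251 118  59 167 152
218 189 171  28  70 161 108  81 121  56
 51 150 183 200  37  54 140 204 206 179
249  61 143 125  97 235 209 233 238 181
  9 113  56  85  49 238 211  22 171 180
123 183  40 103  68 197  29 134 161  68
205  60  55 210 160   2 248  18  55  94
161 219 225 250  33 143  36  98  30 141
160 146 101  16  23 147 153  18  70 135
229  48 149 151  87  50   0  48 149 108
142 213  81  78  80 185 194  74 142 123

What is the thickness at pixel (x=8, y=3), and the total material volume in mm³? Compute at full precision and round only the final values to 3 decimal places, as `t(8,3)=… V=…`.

span = t_max - t_min = 2.02 - 0.56 = 1.460
L(8,3) = 238, L_eff = 1 - 238/255 = 0.066667 (inverted)
t(8,3) = 2.02 - 1.460·0.066667 = 1.923
Σt over all 11·10 pixels = 1800173/12750 ≈ 141.1900392
V = pitch²·Σt = 1.75²·1800173/12750 = 432.394

t(8,3)=1.923 V=432.394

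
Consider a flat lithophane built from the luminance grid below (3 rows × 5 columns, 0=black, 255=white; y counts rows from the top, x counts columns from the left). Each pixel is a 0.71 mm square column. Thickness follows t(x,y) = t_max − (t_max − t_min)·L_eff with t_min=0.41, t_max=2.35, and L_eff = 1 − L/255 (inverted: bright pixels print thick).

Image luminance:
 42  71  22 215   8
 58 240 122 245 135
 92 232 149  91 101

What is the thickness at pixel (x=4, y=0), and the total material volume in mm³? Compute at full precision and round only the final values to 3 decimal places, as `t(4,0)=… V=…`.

span = t_max - t_min = 2.35 - 0.41 = 1.940
L(4,0) = 8, L_eff = 1 - 8/255 = 0.968627 (inverted)
t(4,0) = 2.35 - 1.940·0.968627 = 0.471
Σt over all 3·5 pixels = 510487/25500 ≈ 20.0190980
V = pitch²·Σt = 0.71²·510487/25500 = 10.092

t(4,0)=0.471 V=10.092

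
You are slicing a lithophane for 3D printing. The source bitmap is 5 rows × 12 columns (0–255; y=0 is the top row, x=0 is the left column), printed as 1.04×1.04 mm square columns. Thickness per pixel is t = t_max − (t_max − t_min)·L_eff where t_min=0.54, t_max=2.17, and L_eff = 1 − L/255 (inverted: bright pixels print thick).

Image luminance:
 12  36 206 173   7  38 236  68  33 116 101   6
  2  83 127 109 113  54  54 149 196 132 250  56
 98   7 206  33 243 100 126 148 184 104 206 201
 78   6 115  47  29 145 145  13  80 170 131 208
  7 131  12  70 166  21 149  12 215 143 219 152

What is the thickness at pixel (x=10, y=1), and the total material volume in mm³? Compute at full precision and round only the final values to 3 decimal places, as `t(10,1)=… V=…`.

span = t_max - t_min = 2.17 - 0.54 = 1.630
L(10,1) = 250, L_eff = 1 - 250/255 = 0.019608 (inverted)
t(10,1) = 2.17 - 1.630·0.019608 = 2.138
Σt over all 5·12 pixels = 73.802
V = pitch²·Σt = 1.04²·73.802 = 79.824

t(10,1)=2.138 V=79.824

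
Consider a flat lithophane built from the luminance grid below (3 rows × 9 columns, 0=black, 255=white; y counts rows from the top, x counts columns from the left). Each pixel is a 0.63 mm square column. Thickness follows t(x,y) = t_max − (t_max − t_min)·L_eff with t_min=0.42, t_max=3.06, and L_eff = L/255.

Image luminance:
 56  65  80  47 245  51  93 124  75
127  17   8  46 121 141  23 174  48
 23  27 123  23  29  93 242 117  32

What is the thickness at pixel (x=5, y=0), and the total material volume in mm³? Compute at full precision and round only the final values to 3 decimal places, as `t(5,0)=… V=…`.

t(5,0)=2.532 V=23.546

span = t_max - t_min = 3.06 - 0.42 = 2.640
L(5,0) = 51, L_eff = 51/255 = 0.200000
t(5,0) = 3.06 - 2.640·0.200000 = 2.532
Σt over all 3·9 pixels = 50427/850 ≈ 59.3258824
V = pitch²·Σt = 0.63²·50427/850 = 23.546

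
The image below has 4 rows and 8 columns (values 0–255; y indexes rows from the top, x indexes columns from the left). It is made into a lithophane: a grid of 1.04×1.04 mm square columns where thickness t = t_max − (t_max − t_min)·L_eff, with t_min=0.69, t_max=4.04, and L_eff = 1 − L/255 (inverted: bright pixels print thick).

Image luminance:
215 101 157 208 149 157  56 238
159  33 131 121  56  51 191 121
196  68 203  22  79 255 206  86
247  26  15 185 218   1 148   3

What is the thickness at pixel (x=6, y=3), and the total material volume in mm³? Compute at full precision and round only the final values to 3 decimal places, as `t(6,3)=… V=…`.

span = t_max - t_min = 4.04 - 0.69 = 3.350
L(6,3) = 148, L_eff = 1 - 148/255 = 0.419608 (inverted)
t(6,3) = 4.04 - 3.350·0.419608 = 2.634
Σt over all 4·8 pixels = 193721/2550 ≈ 75.9690196
V = pitch²·Σt = 1.04²·193721/2550 = 82.168

t(6,3)=2.634 V=82.168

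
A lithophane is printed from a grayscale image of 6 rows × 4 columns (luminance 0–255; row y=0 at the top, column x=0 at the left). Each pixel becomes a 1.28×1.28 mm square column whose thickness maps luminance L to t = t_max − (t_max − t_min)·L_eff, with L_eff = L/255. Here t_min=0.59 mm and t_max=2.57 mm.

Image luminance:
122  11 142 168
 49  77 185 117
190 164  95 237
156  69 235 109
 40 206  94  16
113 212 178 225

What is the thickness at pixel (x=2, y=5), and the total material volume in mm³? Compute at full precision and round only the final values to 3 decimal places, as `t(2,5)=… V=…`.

span = t_max - t_min = 2.57 - 0.59 = 1.980
L(2,5) = 178, L_eff = 178/255 = 0.698039
t(2,5) = 2.57 - 1.980·0.698039 = 1.188
Σt over all 6·4 pixels = 15621/425 ≈ 36.7552941
V = pitch²·Σt = 1.28²·15621/425 = 60.220

t(2,5)=1.188 V=60.220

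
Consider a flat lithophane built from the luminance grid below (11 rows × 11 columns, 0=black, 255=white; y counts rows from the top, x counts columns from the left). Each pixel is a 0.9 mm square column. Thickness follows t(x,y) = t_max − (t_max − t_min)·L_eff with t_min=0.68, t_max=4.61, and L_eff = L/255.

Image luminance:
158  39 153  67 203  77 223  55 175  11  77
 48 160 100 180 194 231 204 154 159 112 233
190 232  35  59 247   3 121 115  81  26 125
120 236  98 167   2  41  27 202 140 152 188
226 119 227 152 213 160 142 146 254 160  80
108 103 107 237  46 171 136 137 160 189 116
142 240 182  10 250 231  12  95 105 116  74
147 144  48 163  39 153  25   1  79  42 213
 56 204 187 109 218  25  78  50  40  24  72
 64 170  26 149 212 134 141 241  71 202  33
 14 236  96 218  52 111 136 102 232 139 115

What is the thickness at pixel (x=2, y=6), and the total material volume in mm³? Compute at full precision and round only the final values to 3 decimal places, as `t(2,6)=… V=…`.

span = t_max - t_min = 4.61 - 0.68 = 3.930
L(2,6) = 182, L_eff = 182/255 = 0.713725
t(2,6) = 4.61 - 3.930·0.713725 = 1.805
Σt over all 11·11 pixels = 1356949/4250 ≈ 319.2821176
V = pitch²·Σt = 0.9²·1356949/4250 = 258.619

t(2,6)=1.805 V=258.619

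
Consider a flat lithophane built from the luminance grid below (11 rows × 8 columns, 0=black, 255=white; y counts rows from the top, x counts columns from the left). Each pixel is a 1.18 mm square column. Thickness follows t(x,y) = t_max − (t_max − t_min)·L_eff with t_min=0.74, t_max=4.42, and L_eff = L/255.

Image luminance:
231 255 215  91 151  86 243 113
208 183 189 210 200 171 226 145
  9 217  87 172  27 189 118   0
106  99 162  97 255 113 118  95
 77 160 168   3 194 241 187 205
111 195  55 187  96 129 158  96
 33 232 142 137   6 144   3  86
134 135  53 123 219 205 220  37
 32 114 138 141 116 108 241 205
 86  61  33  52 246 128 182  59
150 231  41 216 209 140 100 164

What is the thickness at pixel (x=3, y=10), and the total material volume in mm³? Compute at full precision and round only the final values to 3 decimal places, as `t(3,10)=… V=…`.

t(3,10)=1.303 V=297.543

span = t_max - t_min = 4.42 - 0.74 = 3.680
L(3,10) = 216, L_eff = 216/255 = 0.847059
t(3,10) = 4.42 - 3.680·0.847059 = 1.303
Σt over all 11·8 pixels = 272456/1275 ≈ 213.6909804
V = pitch²·Σt = 1.18²·272456/1275 = 297.543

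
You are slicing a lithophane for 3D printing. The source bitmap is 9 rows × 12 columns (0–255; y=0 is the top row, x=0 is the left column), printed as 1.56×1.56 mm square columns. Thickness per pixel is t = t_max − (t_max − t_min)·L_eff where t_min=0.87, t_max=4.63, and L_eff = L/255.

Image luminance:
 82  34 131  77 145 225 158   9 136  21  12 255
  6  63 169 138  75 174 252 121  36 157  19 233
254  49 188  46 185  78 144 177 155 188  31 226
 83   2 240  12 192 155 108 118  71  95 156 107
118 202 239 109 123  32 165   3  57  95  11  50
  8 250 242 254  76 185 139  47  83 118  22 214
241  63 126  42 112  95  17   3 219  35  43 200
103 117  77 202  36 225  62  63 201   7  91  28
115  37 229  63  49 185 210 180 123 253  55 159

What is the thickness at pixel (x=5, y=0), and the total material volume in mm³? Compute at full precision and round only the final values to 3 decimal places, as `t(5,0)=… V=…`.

span = t_max - t_min = 4.63 - 0.87 = 3.760
L(5,0) = 225, L_eff = 225/255 = 0.882353
t(5,0) = 4.63 - 3.760·0.882353 = 1.312
Σt over all 9·12 pixels = 664777/2125 ≈ 312.8362353
V = pitch²·Σt = 1.56²·664777/2125 = 761.318

t(5,0)=1.312 V=761.318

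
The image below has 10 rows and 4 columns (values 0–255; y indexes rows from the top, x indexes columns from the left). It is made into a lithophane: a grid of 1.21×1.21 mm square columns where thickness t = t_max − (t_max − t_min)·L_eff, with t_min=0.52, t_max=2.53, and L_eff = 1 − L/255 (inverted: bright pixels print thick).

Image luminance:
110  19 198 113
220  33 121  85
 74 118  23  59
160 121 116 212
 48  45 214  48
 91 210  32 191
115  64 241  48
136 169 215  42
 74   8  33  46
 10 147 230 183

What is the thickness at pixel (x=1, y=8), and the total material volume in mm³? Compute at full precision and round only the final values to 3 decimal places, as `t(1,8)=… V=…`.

span = t_max - t_min = 2.53 - 0.52 = 2.010
L(1,8) = 8, L_eff = 1 - 8/255 = 0.968627 (inverted)
t(1,8) = 2.53 - 2.010·0.968627 = 0.583
Σt over all 10·4 pixels = 236537/4250 ≈ 55.6557647
V = pitch²·Σt = 1.21²·236537/4250 = 81.486

t(1,8)=0.583 V=81.486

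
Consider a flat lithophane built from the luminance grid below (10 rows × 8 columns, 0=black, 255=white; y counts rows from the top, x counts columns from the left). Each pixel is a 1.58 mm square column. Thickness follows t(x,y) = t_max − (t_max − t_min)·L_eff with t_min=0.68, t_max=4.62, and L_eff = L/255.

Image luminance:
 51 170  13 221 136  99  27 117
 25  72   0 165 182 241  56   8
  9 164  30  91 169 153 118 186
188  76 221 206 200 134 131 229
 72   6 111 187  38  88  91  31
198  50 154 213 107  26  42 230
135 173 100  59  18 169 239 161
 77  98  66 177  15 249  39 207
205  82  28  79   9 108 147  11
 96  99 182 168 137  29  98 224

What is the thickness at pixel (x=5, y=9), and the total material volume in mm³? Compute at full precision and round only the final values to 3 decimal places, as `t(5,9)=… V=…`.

span = t_max - t_min = 4.62 - 0.68 = 3.940
L(5,9) = 29, L_eff = 29/255 = 0.113725
t(5,9) = 4.62 - 3.940·0.113725 = 4.172
Σt over all 10·8 pixels = 482808/2125 ≈ 227.2037647
V = pitch²·Σt = 1.58²·482808/2125 = 567.191

t(5,9)=4.172 V=567.191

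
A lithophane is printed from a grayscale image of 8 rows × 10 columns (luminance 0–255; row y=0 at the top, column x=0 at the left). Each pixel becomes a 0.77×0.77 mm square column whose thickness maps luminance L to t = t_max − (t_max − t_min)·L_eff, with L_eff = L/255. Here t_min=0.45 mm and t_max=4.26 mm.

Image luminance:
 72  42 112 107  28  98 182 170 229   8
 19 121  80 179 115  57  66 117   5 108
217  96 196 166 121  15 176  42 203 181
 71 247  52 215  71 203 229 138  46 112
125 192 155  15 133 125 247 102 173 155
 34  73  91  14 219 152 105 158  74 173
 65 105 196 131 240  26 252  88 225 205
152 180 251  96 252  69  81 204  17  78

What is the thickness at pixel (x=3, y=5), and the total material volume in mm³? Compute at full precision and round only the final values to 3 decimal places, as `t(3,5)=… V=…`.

t(3,5)=4.051 V=112.234

span = t_max - t_min = 4.26 - 0.45 = 3.810
L(3,5) = 14, L_eff = 14/255 = 0.054902
t(3,5) = 4.26 - 3.810·0.054902 = 4.051
Σt over all 8·10 pixels = 80451/425 ≈ 189.2964706
V = pitch²·Σt = 0.77²·80451/425 = 112.234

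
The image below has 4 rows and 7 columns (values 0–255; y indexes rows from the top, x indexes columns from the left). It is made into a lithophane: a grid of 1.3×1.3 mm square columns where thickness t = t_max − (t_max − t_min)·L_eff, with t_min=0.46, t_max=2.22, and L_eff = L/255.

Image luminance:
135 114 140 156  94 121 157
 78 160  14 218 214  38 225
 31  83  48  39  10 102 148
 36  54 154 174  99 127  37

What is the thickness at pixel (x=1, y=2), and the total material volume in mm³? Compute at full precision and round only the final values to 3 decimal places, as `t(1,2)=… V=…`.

t(1,2)=1.647 V=69.987

span = t_max - t_min = 2.22 - 0.46 = 1.760
L(1,2) = 83, L_eff = 83/255 = 0.325490
t(1,2) = 2.22 - 1.760·0.325490 = 1.647
Σt over all 4·7 pixels = 88002/2125 ≈ 41.4127059
V = pitch²·Σt = 1.3²·88002/2125 = 69.987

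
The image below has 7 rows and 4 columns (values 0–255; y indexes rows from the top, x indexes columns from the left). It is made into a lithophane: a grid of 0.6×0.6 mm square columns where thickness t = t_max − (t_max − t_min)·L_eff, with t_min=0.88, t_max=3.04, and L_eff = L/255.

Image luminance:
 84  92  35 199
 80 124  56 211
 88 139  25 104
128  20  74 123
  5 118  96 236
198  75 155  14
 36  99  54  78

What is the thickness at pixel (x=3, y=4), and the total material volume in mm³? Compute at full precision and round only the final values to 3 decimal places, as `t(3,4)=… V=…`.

span = t_max - t_min = 3.04 - 0.88 = 2.160
L(3,4) = 236, L_eff = 236/255 = 0.925490
t(3,4) = 3.04 - 2.160·0.925490 = 1.041
Σt over all 7·4 pixels = 131452/2125 ≈ 61.8597647
V = pitch²·Σt = 0.6²·131452/2125 = 22.270

t(3,4)=1.041 V=22.270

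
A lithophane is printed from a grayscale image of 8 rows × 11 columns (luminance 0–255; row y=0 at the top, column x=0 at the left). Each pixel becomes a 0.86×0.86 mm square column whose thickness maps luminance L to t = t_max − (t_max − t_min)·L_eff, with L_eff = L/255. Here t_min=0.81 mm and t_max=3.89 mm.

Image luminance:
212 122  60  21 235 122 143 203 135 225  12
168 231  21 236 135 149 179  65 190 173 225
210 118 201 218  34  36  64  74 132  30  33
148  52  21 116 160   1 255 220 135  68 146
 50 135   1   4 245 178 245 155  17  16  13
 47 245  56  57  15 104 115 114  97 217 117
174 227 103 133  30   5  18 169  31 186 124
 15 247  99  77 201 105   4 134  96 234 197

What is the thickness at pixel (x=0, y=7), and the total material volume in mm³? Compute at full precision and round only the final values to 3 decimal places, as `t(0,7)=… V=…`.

span = t_max - t_min = 3.89 - 0.81 = 3.080
L(0,7) = 15, L_eff = 15/255 = 0.058824
t(0,7) = 3.89 - 3.080·0.058824 = 3.709
Σt over all 8·11 pixels = 1367168/6375 ≈ 214.4577255
V = pitch²·Σt = 0.86²·1367168/6375 = 158.613

t(0,7)=3.709 V=158.613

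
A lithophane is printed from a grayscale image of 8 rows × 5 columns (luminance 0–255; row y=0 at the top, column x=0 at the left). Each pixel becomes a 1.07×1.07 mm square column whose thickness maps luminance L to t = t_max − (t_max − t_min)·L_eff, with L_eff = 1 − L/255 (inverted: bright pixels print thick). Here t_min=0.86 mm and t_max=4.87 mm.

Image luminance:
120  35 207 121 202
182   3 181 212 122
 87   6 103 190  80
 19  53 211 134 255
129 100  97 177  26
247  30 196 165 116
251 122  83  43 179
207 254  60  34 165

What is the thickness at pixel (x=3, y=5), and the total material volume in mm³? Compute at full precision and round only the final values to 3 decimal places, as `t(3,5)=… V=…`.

t(3,5)=3.455 V=133.078

span = t_max - t_min = 4.87 - 0.86 = 4.010
L(3,5) = 165, L_eff = 1 - 165/255 = 0.352941 (inverted)
t(3,5) = 4.87 - 4.010·0.352941 = 3.455
Σt over all 8·5 pixels = 741001/6375 ≈ 116.2354510
V = pitch²·Σt = 1.07²·741001/6375 = 133.078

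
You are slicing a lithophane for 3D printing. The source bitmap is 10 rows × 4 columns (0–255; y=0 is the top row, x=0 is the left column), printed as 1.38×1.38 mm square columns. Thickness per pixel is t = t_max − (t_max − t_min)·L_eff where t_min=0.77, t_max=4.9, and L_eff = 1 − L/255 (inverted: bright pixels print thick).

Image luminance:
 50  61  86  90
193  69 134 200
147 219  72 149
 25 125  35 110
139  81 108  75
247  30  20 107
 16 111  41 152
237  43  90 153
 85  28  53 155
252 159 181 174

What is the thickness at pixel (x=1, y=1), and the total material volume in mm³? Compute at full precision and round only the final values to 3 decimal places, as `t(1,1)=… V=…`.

span = t_max - t_min = 4.9 - 0.77 = 4.130
L(1,1) = 69, L_eff = 1 - 69/255 = 0.729412 (inverted)
t(1,1) = 4.9 - 4.130·0.729412 = 1.888
Σt over all 10·4 pixels = 1322363/12750 ≈ 103.7147451
V = pitch²·Σt = 1.38²·1322363/12750 = 197.514

t(1,1)=1.888 V=197.514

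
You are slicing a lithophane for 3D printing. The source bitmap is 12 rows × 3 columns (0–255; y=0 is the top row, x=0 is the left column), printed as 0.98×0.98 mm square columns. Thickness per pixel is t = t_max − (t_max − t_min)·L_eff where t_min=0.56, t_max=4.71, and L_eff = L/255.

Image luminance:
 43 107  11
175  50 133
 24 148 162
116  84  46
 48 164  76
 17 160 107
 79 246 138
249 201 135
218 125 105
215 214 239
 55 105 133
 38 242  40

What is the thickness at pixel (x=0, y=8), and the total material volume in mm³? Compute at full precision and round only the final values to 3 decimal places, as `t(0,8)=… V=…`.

span = t_max - t_min = 4.71 - 0.56 = 4.150
L(0,8) = 218, L_eff = 218/255 = 0.854902
t(0,8) = 4.71 - 4.150·0.854902 = 1.162
Σt over all 12·3 pixels = 123893/1275 ≈ 97.1709804
V = pitch²·Σt = 0.98²·123893/1275 = 93.323

t(0,8)=1.162 V=93.323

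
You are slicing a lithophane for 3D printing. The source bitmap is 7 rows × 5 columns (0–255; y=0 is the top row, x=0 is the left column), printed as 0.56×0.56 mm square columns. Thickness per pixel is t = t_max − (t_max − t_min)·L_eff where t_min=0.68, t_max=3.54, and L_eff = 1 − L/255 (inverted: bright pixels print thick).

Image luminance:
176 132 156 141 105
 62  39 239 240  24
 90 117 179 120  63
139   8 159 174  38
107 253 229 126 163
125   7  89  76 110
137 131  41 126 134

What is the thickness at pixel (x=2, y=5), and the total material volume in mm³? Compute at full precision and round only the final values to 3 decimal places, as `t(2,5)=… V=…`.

t(2,5)=1.678 V=22.430

span = t_max - t_min = 3.54 - 0.68 = 2.860
L(2,5) = 89, L_eff = 1 - 89/255 = 0.650980 (inverted)
t(2,5) = 3.54 - 2.860·0.650980 = 1.678
Σt over all 7·5 pixels = 182383/2550 ≈ 71.5227451
V = pitch²·Σt = 0.56²·182383/2550 = 22.430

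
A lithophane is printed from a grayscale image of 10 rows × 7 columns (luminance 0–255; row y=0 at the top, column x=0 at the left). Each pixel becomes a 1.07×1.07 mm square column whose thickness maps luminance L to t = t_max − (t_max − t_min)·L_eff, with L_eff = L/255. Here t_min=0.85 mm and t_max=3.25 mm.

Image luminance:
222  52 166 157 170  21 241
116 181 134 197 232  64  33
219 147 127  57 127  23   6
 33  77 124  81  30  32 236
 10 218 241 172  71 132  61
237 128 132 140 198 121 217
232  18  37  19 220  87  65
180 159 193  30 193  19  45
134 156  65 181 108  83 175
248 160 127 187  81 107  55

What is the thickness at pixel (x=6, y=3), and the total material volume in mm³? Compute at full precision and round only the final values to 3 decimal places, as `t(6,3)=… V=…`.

span = t_max - t_min = 3.25 - 0.85 = 2.400
L(6,3) = 236, L_eff = 236/255 = 0.925490
t(6,3) = 3.25 - 2.400·0.925490 = 1.029
Σt over all 10·7 pixels = 123399/850 ≈ 145.1752941
V = pitch²·Σt = 1.07²·123399/850 = 166.211

t(6,3)=1.029 V=166.211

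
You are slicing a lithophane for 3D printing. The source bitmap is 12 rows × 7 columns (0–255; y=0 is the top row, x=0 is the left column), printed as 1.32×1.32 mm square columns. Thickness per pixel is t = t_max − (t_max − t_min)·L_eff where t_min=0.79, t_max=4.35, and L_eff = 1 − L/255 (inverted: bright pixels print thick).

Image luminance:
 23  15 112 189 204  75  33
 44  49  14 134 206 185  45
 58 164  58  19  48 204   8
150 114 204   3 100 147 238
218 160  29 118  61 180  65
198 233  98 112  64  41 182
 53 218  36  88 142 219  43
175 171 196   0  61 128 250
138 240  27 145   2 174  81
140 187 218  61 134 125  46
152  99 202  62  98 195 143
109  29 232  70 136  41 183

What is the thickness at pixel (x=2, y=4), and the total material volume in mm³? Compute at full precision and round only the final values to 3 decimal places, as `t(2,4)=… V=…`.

t(2,4)=1.195 V=355.254

span = t_max - t_min = 4.35 - 0.79 = 3.560
L(2,4) = 29, L_eff = 1 - 29/255 = 0.886275 (inverted)
t(2,4) = 4.35 - 3.560·0.886275 = 1.195
Σt over all 12·7 pixels = 1299784/6375 ≈ 203.8876863
V = pitch²·Σt = 1.32²·1299784/6375 = 355.254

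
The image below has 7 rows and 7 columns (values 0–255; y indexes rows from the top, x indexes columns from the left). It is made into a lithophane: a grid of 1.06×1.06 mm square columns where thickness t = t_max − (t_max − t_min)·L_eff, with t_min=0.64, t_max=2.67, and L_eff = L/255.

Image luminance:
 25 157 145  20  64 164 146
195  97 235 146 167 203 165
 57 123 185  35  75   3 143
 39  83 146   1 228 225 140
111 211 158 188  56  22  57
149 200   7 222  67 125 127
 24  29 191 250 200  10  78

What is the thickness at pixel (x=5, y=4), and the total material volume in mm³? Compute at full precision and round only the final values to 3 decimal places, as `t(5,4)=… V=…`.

span = t_max - t_min = 2.67 - 0.64 = 2.030
L(5,4) = 22, L_eff = 22/255 = 0.086275
t(5,4) = 2.67 - 2.030·0.086275 = 2.495
Σt over all 7·7 pixels = 2139683/25500 ≈ 83.9091373
V = pitch²·Σt = 1.06²·2139683/25500 = 94.280

t(5,4)=2.495 V=94.280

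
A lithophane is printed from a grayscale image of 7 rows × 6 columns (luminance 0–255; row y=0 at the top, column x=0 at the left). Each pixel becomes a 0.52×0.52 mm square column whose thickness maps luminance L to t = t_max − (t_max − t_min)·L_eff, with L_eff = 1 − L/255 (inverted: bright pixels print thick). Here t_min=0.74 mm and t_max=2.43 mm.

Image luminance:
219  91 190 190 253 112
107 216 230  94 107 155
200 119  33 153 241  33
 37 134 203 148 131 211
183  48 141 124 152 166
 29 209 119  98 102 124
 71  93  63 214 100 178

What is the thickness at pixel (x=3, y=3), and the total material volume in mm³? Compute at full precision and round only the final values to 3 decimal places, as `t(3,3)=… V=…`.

span = t_max - t_min = 2.43 - 0.74 = 1.690
L(3,3) = 148, L_eff = 1 - 148/255 = 0.419608 (inverted)
t(3,3) = 2.43 - 1.690·0.419608 = 1.721
Σt over all 7·6 pixels = 1776289/25500 ≈ 69.6583922
V = pitch²·Σt = 0.52²·1776289/25500 = 18.836

t(3,3)=1.721 V=18.836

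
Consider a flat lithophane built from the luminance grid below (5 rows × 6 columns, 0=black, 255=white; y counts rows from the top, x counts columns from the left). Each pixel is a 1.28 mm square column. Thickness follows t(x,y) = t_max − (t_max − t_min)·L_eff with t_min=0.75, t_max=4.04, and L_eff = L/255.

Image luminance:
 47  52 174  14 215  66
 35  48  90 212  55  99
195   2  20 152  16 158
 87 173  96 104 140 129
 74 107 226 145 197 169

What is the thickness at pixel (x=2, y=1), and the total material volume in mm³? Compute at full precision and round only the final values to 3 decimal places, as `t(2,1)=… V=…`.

t(2,1)=2.879 V=128.880

span = t_max - t_min = 4.04 - 0.75 = 3.290
L(2,1) = 90, L_eff = 90/255 = 0.352941
t(2,1) = 4.04 - 3.290·0.352941 = 2.879
Σt over all 5·6 pixels = 668629/8500 ≈ 78.6622353
V = pitch²·Σt = 1.28²·668629/8500 = 128.880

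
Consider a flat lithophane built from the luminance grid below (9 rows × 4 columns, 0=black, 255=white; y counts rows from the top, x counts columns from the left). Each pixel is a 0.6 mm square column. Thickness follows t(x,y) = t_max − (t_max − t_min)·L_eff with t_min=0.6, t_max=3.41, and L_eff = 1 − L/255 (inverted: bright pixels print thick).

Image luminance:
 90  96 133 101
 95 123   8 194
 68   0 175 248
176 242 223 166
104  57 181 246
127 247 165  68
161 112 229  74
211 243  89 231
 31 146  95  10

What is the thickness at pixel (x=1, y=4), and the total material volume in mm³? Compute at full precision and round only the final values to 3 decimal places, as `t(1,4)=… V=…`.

span = t_max - t_min = 3.41 - 0.6 = 2.810
L(1,4) = 57, L_eff = 1 - 57/255 = 0.776471 (inverted)
t(1,4) = 3.41 - 2.810·0.776471 = 1.228
Σt over all 9·4 pixels = 129731/1700 ≈ 76.3123529
V = pitch²·Σt = 0.6²·129731/1700 = 27.472

t(1,4)=1.228 V=27.472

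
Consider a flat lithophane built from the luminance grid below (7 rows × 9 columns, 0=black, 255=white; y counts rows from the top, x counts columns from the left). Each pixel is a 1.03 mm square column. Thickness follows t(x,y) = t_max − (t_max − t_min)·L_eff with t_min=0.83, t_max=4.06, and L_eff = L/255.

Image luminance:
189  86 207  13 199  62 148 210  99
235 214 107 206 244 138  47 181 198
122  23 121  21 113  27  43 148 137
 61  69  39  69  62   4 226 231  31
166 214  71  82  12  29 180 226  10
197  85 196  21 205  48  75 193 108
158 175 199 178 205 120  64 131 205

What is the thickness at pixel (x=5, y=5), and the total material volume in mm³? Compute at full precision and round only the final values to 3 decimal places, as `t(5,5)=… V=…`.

t(5,5)=3.452 V=165.425

span = t_max - t_min = 4.06 - 0.83 = 3.230
L(5,5) = 48, L_eff = 48/255 = 0.188235
t(5,5) = 4.06 - 3.230·0.188235 = 3.452
Σt over all 7·9 pixels = 233893/1500 ≈ 155.9286667
V = pitch²·Σt = 1.03²·233893/1500 = 165.425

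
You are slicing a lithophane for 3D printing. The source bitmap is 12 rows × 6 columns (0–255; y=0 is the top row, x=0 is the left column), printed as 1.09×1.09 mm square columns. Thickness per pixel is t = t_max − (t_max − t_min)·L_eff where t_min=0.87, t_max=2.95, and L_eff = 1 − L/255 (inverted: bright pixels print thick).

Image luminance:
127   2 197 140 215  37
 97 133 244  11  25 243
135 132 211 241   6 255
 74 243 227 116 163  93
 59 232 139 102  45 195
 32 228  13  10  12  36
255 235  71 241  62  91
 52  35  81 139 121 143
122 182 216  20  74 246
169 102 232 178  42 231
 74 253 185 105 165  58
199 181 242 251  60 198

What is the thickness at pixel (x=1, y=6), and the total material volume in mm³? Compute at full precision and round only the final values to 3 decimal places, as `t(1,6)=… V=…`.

t(1,6)=2.787 V=169.212

span = t_max - t_min = 2.95 - 0.87 = 2.080
L(1,6) = 235, L_eff = 1 - 235/255 = 0.078431 (inverted)
t(1,6) = 2.95 - 2.080·0.078431 = 2.787
Σt over all 12·6 pixels = 907942/6375 ≈ 142.4222745
V = pitch²·Σt = 1.09²·907942/6375 = 169.212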